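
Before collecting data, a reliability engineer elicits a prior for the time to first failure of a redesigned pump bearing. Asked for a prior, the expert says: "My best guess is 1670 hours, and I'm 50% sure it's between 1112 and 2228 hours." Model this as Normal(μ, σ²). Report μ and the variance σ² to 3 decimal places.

μ = 1670.000, σ² = 684412.116

A symmetric 50% interval runs μ ± z·σ with z = 0.6745.
Half-width = 558, so σ = 558/0.6745 = 827.2920 and σ² = 684412.116.
μ is the stated best guess, 1670.000.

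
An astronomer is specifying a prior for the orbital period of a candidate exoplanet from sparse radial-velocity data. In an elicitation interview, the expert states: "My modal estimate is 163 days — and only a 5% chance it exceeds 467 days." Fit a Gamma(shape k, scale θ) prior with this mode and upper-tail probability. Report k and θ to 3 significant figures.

k ≈ 3.41, θ ≈ 67.7

Gamma(k,θ) with k>1 has mode (k−1)θ, so θ = 163/(k−1).
Need P(X < 467) = 0.95 with θ tied to k this way. Start at k = 2, θ = 163: P(X<467) ≈ 0.780.
Too low — raise k to concentrate. Iterating converges to k ≈ 3.41.
Then θ = 163/(3.41−1) ≈ 67.7.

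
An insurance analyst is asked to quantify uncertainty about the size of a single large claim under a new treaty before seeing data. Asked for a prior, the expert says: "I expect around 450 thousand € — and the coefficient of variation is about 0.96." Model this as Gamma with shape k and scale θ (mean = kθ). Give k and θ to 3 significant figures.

For Gamma(k, scale θ): mean = kθ, variance = kθ², so CV = 1/√k.
CV = 0.96, hence k = 1/CV² = 1.09.
Then θ = mean/k = 450/1.09 = 415.

k ≈ 1.09, θ ≈ 415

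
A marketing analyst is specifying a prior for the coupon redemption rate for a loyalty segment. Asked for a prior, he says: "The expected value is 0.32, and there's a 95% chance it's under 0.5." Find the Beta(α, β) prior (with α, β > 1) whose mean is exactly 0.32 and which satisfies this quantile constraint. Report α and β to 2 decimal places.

With mean 0.32 fixed, write α = 0.32s, β = 0.68s where s = α+β.
Need P(θ < 0.5) = 0.95 under Beta(0.32s, 0.68s). Normal approximation: (q−m)/√(m(1−m)/s) ≈ z_{0.95} = 1.64, so s ≈ 0.32·0.68·(1.64)²/(0.5−0.32)² = 18.2.
At s = 18.2: P(θ<0.5) ≈ 0.944. Adjusting to match 0.95 gives s ≈ 19.51.
So α = 0.32·19.51 ≈ 6.24, β = 0.68·19.51 ≈ 13.27.

α ≈ 6.24, β ≈ 13.27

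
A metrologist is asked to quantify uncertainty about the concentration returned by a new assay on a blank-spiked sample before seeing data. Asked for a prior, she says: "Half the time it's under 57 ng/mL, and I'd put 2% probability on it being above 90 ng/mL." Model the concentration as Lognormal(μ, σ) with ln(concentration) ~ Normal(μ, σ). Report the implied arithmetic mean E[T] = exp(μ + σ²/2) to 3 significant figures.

E[T] ≈ 58.4 ng/mL

If T ~ Lognormal(μ,σ) then ln T ~ Normal(μ,σ), so the p-quantile of ln T is μ + z_p·σ.
ln(57) = 4.043 and ln(90) = 4.5; z_{0.5} = 0, z_{0.98} = 2.054.
σ = (4.5 − 4.043)/(2.054 − (0)) = 0.222.
μ = 4.043 − (0)·0.222 = 4.043.
E[T] = exp(μ + σ²/2) = exp(4.043 + 0.0247) = 58.4 ng/mL.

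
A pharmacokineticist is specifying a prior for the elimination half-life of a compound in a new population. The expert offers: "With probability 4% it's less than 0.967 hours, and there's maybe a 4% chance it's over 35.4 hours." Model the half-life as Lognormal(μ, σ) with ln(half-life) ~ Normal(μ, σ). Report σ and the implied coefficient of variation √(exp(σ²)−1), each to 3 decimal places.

σ ≈ 1.028, CV ≈ 1.371

If T ~ Lognormal(μ,σ) then ln T ~ Normal(μ,σ), so the p-quantile of ln T is μ + z_p·σ.
ln(0.967) = -0.03356 and ln(35.4) = 3.567; z_{0.04} = -1.751, z_{0.96} = 1.751.
σ = (3.567 − -0.03356)/(1.751 − (-1.751)) = 1.028.
μ = -0.03356 − (-1.751)·1.028 = 1.767.
CV = √(exp(σ²)−1) = √(exp(1.0573)−1) = 1.371.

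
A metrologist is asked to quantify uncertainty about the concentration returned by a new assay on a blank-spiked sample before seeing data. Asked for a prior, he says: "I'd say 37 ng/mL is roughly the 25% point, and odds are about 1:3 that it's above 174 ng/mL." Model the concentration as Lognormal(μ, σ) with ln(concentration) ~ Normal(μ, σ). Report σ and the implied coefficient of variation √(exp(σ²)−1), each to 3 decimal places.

If T ~ Lognormal(μ,σ) then ln T ~ Normal(μ,σ), so the p-quantile of ln T is μ + z_p·σ.
ln(37) = 3.611 and ln(174) = 5.159; z_{0.25} = -0.6745, z_{0.75} = 0.6745.
σ = (5.159 − 3.611)/(0.6745 − (-0.6745)) = 1.148.
μ = 3.611 − (-0.6745)·1.148 = 4.385.
CV = √(exp(σ²)−1) = √(exp(1.3171)−1) = 1.653.

σ ≈ 1.148, CV ≈ 1.653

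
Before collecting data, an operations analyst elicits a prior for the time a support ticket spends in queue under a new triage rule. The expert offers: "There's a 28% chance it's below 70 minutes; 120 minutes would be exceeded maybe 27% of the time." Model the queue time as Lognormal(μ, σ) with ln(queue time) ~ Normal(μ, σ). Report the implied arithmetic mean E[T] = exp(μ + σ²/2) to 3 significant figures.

E[T] ≈ 101 minutes

If T ~ Lognormal(μ,σ) then ln T ~ Normal(μ,σ), so the p-quantile of ln T is μ + z_p·σ.
ln(70) = 4.248 and ln(120) = 4.787; z_{0.28} = -0.5828, z_{0.73} = 0.6128.
σ = (4.787 − 4.248)/(0.6128 − (-0.5828)) = 0.451.
μ = 4.248 − (-0.5828)·0.451 = 4.511.
E[T] = exp(μ + σ²/2) = exp(4.511 + 0.1016) = 101 minutes.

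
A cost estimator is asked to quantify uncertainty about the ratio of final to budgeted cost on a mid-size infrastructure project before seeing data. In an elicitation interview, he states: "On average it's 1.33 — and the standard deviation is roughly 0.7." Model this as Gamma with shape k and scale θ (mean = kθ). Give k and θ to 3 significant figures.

For Gamma(k, scale θ): mean = kθ, variance = kθ², so CV = 1/√k.
CV = SD/mean = 0.7/1.33 = 0.5263, hence k = 1/CV² = 3.61.
Then θ = mean/k = 1.33/3.61 = 0.368.

k ≈ 3.61, θ ≈ 0.368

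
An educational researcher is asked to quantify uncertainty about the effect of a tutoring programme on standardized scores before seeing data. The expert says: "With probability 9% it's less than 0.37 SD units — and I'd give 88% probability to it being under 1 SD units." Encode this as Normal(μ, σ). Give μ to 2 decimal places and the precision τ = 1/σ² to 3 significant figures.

μ = 0.71, τ = 15.9

For Normal(μ,σ), the p-quantile is μ + z_p·σ. Here z_{0.09} = -1.341, z_{0.88} = 1.175.
So 0.37 = μ − 1.341σ and 1 = μ + 1.175σ.
Subtracting: σ = (1 − 0.37)/(1.175 − (-1.341)) = 0.25.
Then μ = 0.37 − (-1.341)·0.25 = 0.71.
Precision τ = 1/σ² = 1/0.2504² = 15.9.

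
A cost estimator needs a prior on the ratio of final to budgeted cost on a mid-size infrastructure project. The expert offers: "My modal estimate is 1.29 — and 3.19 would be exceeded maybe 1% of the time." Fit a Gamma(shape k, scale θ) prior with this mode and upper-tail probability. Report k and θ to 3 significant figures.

k ≈ 6.74, θ ≈ 0.225

Gamma(k,θ) with k>1 has mode (k−1)θ, so θ = 1.29/(k−1).
Need P(X < 3.19) = 0.99 with θ tied to k this way. Start at k = 2, θ = 1.29: P(X<3.19) ≈ 0.707.
Too low — raise k to concentrate. Iterating converges to k ≈ 6.74.
Then θ = 1.29/(6.74−1) ≈ 0.225.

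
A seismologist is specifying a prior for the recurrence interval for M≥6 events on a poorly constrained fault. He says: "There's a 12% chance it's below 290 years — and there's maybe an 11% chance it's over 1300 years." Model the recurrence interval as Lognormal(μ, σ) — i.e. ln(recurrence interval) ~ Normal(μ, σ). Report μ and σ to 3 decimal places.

If T ~ Lognormal(μ,σ) then ln T ~ Normal(μ,σ), so the p-quantile of ln T is μ + z_p·σ.
ln(290) = 5.67 and ln(1300) = 7.17; z_{0.12} = -1.175, z_{0.89} = 1.227.
σ = (7.17 − 5.67)/(1.227 − (-1.175)) = 0.625.
μ = 5.67 − (-1.175)·0.625 = 6.404.

μ ≈ 6.404, σ ≈ 0.625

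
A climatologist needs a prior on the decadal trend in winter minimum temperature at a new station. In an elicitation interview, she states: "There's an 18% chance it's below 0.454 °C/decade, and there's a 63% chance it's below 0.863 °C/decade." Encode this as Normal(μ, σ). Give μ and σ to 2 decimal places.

μ = 0.75, σ = 0.33

For Normal(μ,σ), the p-quantile is μ + z_p·σ. Here z_{0.18} = -0.9154, z_{0.63} = 0.3319.
So 0.454 = μ − 0.9154σ and 0.863 = μ + 0.3319σ.
Subtracting: σ = (0.863 − 0.454)/(0.3319 − (-0.9154)) = 0.33.
Then μ = 0.454 − (-0.9154)·0.33 = 0.75.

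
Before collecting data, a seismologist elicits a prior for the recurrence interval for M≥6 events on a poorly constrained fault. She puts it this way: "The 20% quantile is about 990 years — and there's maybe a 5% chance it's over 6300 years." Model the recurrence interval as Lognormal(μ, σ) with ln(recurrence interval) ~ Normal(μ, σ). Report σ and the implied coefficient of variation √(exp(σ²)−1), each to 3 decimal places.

If T ~ Lognormal(μ,σ) then ln T ~ Normal(μ,σ), so the p-quantile of ln T is μ + z_p·σ.
ln(990) = 6.898 and ln(6300) = 8.748; z_{0.2} = -0.8416, z_{0.95} = 1.645.
σ = (8.748 − 6.898)/(1.645 − (-0.8416)) = 0.744.
μ = 6.898 − (-0.8416)·0.744 = 7.524.
CV = √(exp(σ²)−1) = √(exp(0.5539)−1) = 0.860.

σ ≈ 0.744, CV ≈ 0.860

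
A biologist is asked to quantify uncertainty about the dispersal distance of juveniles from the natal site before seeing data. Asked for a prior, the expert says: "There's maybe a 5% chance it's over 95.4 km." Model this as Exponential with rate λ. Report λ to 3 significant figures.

P(T > 95.4) = e^(−λ·95.4) = 0.05, so λ = −ln(0.05)/95.4 = 0.0314.

λ ≈ 0.0314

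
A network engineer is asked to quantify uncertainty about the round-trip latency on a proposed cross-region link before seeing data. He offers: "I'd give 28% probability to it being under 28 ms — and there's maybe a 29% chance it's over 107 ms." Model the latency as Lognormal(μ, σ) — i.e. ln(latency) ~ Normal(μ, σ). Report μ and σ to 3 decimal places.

μ ≈ 4.020, σ ≈ 1.180

If T ~ Lognormal(μ,σ) then ln T ~ Normal(μ,σ), so the p-quantile of ln T is μ + z_p·σ.
ln(28) = 3.332 and ln(107) = 4.673; z_{0.28} = -0.5828, z_{0.71} = 0.5534.
σ = (4.673 − 3.332)/(0.5534 − (-0.5828)) = 1.180.
μ = 3.332 − (-0.5828)·1.180 = 4.020.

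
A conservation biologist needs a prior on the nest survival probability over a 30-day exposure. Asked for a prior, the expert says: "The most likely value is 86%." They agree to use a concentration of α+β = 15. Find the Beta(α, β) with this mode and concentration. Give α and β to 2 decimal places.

For α,β > 1 the Beta mode is (α−1)/(α+β−2). With α+β = 15, the mode is (α−1)/13.
Set (α−1)/13 = 0.86 → α = 1 + 0.86·13 = 12.18.
β = 15 − α = 2.82.

α = 12.18, β = 2.82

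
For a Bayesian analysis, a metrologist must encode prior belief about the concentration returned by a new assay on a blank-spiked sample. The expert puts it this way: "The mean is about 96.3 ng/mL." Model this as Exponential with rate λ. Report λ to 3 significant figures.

Exponential mean = 1/λ, so λ = 1/96.3 = 0.0104.

λ ≈ 0.0104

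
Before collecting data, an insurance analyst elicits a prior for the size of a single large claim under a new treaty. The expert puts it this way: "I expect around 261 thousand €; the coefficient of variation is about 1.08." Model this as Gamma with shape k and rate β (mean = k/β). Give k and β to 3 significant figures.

For Gamma(k, rate β): mean = k/β, variance = k/β², so CV = 1/√k.
CV = 1.08, hence k = 1/CV² = 0.857.
Then β = k/mean = 0.857/261 = 0.00328.

k ≈ 0.857, β ≈ 0.00328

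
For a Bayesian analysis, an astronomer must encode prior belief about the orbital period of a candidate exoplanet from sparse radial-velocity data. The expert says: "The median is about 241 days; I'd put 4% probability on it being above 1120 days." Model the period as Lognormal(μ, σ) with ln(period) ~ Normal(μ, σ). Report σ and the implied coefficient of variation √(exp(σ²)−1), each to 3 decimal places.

If T ~ Lognormal(μ,σ) then ln T ~ Normal(μ,σ), so the p-quantile of ln T is μ + z_p·σ.
ln(241) = 5.485 and ln(1120) = 7.021; z_{0.5} = 0, z_{0.96} = 1.751.
σ = (7.021 − 5.485)/(1.751 − (0)) = 0.878.
μ = 5.485 − (0)·0.878 = 5.485.
CV = √(exp(σ²)−1) = √(exp(0.7701)−1) = 1.077.

σ ≈ 0.878, CV ≈ 1.077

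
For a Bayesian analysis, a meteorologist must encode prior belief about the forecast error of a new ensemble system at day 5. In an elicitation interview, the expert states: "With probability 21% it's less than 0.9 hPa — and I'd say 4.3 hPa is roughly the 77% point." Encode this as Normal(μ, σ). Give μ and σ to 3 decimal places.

For Normal(μ,σ), the p-quantile is μ + z_p·σ. Here z_{0.21} = -0.8064, z_{0.77} = 0.7388.
So 0.9 = μ − 0.8064σ and 4.3 = μ + 0.7388σ.
Subtracting: σ = (4.3 − 0.9)/(0.7388 − (-0.8064)) = 2.200.
Then μ = 0.9 − (-0.8064)·2.200 = 2.674.

μ = 2.674, σ = 2.200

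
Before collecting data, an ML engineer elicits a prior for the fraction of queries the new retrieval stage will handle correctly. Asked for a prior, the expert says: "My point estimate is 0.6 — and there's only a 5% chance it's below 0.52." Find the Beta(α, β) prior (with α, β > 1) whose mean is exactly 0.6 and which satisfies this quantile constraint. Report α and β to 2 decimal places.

With mean 0.6 fixed, write α = 0.6s, β = 0.4s where s = α+β.
Need P(θ < 0.52) = 0.05 under Beta(0.6s, 0.4s). Normal approximation: (q−m)/√(m(1−m)/s) ≈ z_{0.05} = -1.64, so s ≈ 0.6·0.4·(-1.64)²/(0.52−0.6)² = 101.5.
At s = 101.5: P(θ<0.52) ≈ 0.052. Adjusting to match 0.05 gives s ≈ 103.42.
So α = 0.6·103.42 ≈ 62.05, β = 0.4·103.42 ≈ 41.37.

α ≈ 62.05, β ≈ 41.37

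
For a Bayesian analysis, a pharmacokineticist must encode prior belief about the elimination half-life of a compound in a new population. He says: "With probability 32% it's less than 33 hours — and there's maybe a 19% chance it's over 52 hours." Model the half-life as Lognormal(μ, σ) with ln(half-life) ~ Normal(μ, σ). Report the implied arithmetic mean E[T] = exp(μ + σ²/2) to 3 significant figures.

If T ~ Lognormal(μ,σ) then ln T ~ Normal(μ,σ), so the p-quantile of ln T is μ + z_p·σ.
ln(33) = 3.497 and ln(52) = 3.951; z_{0.32} = -0.4677, z_{0.81} = 0.8779.
σ = (3.951 − 3.497)/(0.8779 − (-0.4677)) = 0.338.
μ = 3.497 − (-0.4677)·0.338 = 3.655.
E[T] = exp(μ + σ²/2) = exp(3.655 + 0.0571) = 40.9 hours.

E[T] ≈ 40.9 hours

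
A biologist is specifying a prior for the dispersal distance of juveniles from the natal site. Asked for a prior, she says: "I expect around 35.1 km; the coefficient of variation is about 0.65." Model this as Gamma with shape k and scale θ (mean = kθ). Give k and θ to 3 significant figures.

For Gamma(k, scale θ): mean = kθ, variance = kθ², so CV = 1/√k.
CV = 0.65, hence k = 1/CV² = 2.37.
Then θ = mean/k = 35.1/2.37 = 14.8.

k ≈ 2.37, θ ≈ 14.8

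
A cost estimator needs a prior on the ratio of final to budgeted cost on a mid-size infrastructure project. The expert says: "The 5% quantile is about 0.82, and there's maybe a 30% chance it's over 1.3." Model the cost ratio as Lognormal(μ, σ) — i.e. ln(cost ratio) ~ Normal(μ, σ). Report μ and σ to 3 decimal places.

μ ≈ 0.151, σ ≈ 0.212

If T ~ Lognormal(μ,σ) then ln T ~ Normal(μ,σ), so the p-quantile of ln T is μ + z_p·σ.
ln(0.82) = -0.1985 and ln(1.3) = 0.2624; z_{0.05} = -1.645, z_{0.7} = 0.5244.
σ = (0.2624 − -0.1985)/(0.5244 − (-1.645)) = 0.212.
μ = -0.1985 − (-1.645)·0.212 = 0.151.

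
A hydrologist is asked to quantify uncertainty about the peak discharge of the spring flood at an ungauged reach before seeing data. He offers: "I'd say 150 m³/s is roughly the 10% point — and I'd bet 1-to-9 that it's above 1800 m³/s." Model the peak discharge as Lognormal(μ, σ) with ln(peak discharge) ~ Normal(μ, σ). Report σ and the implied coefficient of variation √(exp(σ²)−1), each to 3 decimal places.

σ ≈ 0.969, CV ≈ 1.249

If T ~ Lognormal(μ,σ) then ln T ~ Normal(μ,σ), so the p-quantile of ln T is μ + z_p·σ.
ln(150) = 5.011 and ln(1800) = 7.496; z_{0.1} = -1.282, z_{0.9} = 1.282.
σ = (7.496 − 5.011)/(1.282 − (-1.282)) = 0.969.
μ = 5.011 − (-1.282)·0.969 = 6.253.
CV = √(exp(σ²)−1) = √(exp(0.9399)−1) = 1.249.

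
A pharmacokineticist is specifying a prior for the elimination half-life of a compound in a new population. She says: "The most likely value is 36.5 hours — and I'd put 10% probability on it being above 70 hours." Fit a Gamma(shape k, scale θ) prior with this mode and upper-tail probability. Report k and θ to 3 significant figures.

Gamma(k,θ) with k>1 has mode (k−1)θ, so θ = 36.5/(k−1).
Need P(X < 70) = 0.9 with θ tied to k this way. Start at k = 2, θ = 36.5: P(X<70) ≈ 0.571.
Too low — raise k to concentrate. Iterating converges to k ≈ 5.51.
Then θ = 36.5/(5.51−1) ≈ 8.09.

k ≈ 5.51, θ ≈ 8.09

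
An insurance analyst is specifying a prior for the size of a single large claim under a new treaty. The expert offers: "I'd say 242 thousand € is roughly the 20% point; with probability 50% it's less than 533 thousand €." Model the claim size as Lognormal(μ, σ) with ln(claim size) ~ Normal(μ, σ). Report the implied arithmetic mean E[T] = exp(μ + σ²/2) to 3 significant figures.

E[T] ≈ 828 thousand €

If T ~ Lognormal(μ,σ) then ln T ~ Normal(μ,σ), so the p-quantile of ln T is μ + z_p·σ.
ln(242) = 5.489 and ln(533) = 6.279; z_{0.2} = -0.8416, z_{0.5} = 0.
σ = (6.279 − 5.489)/(0 − (-0.8416)) = 0.938.
μ = 5.489 − (-0.8416)·0.938 = 6.279.
E[T] = exp(μ + σ²/2) = exp(6.279 + 0.4401) = 828 thousand €.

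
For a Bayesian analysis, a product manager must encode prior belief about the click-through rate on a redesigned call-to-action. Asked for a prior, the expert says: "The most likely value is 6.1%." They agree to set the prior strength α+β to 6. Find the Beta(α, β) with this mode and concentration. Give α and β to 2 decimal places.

α = 1.24, β = 4.76

For α,β > 1 the Beta mode is (α−1)/(α+β−2). With α+β = 6, the mode is (α−1)/4.
Set (α−1)/4 = 0.061 → α = 1 + 0.061·4 = 1.24.
β = 6 − α = 4.76.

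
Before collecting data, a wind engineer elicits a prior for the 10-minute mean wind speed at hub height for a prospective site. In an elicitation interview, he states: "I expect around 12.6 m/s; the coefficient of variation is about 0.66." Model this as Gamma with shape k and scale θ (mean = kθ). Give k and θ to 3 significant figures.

For Gamma(k, scale θ): mean = kθ, variance = kθ², so CV = 1/√k.
CV = 0.66, hence k = 1/CV² = 2.3.
Then θ = mean/k = 12.6/2.3 = 5.49.

k ≈ 2.3, θ ≈ 5.49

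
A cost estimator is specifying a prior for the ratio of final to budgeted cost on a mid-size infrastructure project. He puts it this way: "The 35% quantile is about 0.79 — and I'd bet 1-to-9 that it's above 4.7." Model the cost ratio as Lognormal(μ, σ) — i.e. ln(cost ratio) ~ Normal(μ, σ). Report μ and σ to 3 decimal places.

If T ~ Lognormal(μ,σ) then ln T ~ Normal(μ,σ), so the p-quantile of ln T is μ + z_p·σ.
ln(0.79) = -0.2357 and ln(4.7) = 1.548; z_{0.35} = -0.3853, z_{0.9} = 1.282.
σ = (1.548 − -0.2357)/(1.282 − (-0.3853)) = 1.070.
μ = -0.2357 − (-0.3853)·1.070 = 0.177.

μ ≈ 0.177, σ ≈ 1.070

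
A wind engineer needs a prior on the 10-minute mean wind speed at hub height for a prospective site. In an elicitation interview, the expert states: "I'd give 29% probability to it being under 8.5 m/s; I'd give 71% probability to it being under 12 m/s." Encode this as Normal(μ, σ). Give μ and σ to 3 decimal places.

μ = 10.250, σ = 3.162

The p-quantile of Normal(μ,σ) is μ + z_p·σ, with z_{0.29} = -0.5534 and z_{0.71} = 0.5534.
Eliminate σ: μ = (z₂·x₁ − z₁·x₂)/(z₂ − z₁) = (0.5534·8.5 − (-0.5534)·12)/1.107 = 10.250.
Then σ = (x₂ − x₁)/(z₂ − z₁) = (12 − 8.5)/1.107 = 3.162.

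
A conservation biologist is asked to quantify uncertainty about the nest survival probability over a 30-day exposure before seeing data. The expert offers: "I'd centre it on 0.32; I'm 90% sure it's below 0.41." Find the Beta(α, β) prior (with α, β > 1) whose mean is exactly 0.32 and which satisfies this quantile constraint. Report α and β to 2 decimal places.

α ≈ 14.52, β ≈ 30.86

With mean 0.32 fixed, write α = 0.32s, β = 0.68s where s = α+β.
Need P(θ < 0.41) = 0.9 under Beta(0.32s, 0.68s). Normal approximation: (q−m)/√(m(1−m)/s) ≈ z_{0.9} = 1.28, so s ≈ 0.32·0.68·(1.28)²/(0.41−0.32)² = 44.1.
At s = 44.1: P(θ<0.41) ≈ 0.897. Adjusting to match 0.9 gives s ≈ 45.38.
So α = 0.32·45.38 ≈ 14.52, β = 0.68·45.38 ≈ 30.86.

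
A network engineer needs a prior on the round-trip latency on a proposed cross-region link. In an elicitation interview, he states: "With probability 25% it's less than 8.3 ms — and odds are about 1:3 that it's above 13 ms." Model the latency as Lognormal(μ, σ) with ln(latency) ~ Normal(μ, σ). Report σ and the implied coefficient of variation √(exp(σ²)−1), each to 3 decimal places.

σ ≈ 0.333, CV ≈ 0.342

If T ~ Lognormal(μ,σ) then ln T ~ Normal(μ,σ), so the p-quantile of ln T is μ + z_p·σ.
ln(8.3) = 2.116 and ln(13) = 2.565; z_{0.25} = -0.6745, z_{0.75} = 0.6745.
σ = (2.565 − 2.116)/(0.6745 − (-0.6745)) = 0.333.
μ = 2.116 − (-0.6745)·0.333 = 2.341.
CV = √(exp(σ²)−1) = √(exp(0.1106)−1) = 0.342.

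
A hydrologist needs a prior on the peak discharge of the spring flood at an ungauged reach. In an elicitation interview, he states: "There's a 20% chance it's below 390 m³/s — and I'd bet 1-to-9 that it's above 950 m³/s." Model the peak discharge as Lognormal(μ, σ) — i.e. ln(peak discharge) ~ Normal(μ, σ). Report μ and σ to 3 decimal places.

μ ≈ 6.319, σ ≈ 0.419

If T ~ Lognormal(μ,σ) then ln T ~ Normal(μ,σ), so the p-quantile of ln T is μ + z_p·σ.
ln(390) = 5.966 and ln(950) = 6.856; z_{0.2} = -0.8416, z_{0.9} = 1.282.
σ = (6.856 − 5.966)/(1.282 − (-0.8416)) = 0.419.
μ = 5.966 − (-0.8416)·0.419 = 6.319.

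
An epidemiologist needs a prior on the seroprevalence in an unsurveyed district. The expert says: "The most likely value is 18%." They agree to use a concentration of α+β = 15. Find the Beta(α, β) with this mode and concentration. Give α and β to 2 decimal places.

For α,β > 1 the Beta mode is (α−1)/(α+β−2). With α+β = 15, the mode is (α−1)/13.
Set (α−1)/13 = 0.18 → α = 1 + 0.18·13 = 3.34.
β = 15 − α = 11.66.

α = 3.34, β = 11.66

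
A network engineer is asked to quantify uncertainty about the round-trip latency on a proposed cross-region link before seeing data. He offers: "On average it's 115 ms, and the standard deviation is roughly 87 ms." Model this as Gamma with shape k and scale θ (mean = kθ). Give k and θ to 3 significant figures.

For Gamma(k, scale θ): mean = kθ, variance = kθ², so CV = 1/√k.
CV = SD/mean = 87/115 = 0.7565, hence k = 1/CV² = 1.75.
Then θ = mean/k = 115/1.75 = 65.8.

k ≈ 1.75, θ ≈ 65.8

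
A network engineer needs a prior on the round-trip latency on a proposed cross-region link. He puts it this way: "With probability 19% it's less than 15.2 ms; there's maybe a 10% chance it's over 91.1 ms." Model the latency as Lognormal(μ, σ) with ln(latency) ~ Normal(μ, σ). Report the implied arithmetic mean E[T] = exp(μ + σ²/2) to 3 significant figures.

E[T] ≈ 44.4 ms

If T ~ Lognormal(μ,σ) then ln T ~ Normal(μ,σ), so the p-quantile of ln T is μ + z_p·σ.
ln(15.2) = 2.721 and ln(91.1) = 4.512; z_{0.19} = -0.8779, z_{0.9} = 1.282.
σ = (4.512 − 2.721)/(1.282 − (-0.8779)) = 0.829.
μ = 2.721 − (-0.8779)·0.829 = 3.449.
E[T] = exp(μ + σ²/2) = exp(3.449 + 0.3438) = 44.4 ms.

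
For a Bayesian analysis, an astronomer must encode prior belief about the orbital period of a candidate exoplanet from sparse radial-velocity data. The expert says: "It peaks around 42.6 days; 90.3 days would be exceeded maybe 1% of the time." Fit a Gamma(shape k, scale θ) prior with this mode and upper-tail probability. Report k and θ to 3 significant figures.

Gamma(k,θ) with k>1 has mode (k−1)θ, so θ = 42.6/(k−1).
Need P(X < 90.3) = 0.99 with θ tied to k this way. Start at k = 2, θ = 42.6: P(X<90.3) ≈ 0.625.
Too low — raise k to concentrate. Iterating converges to k ≈ 9.61.
Then θ = 42.6/(9.61−1) ≈ 4.95.

k ≈ 9.61, θ ≈ 4.95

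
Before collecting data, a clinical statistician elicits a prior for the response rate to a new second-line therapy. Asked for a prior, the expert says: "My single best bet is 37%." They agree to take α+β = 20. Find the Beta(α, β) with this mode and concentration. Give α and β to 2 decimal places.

α = 7.66, β = 12.34

For α,β > 1 the Beta mode is (α−1)/(α+β−2). With α+β = 20, the mode is (α−1)/18.
Set (α−1)/18 = 0.37 → α = 1 + 0.37·18 = 7.66.
β = 20 − α = 12.34.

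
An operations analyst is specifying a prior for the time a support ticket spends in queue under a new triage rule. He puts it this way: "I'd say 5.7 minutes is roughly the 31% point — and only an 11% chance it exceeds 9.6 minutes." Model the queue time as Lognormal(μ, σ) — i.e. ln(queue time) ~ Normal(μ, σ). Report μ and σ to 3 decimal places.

μ ≈ 1.891, σ ≈ 0.303

If T ~ Lognormal(μ,σ) then ln T ~ Normal(μ,σ), so the p-quantile of ln T is μ + z_p·σ.
ln(5.7) = 1.74 and ln(9.6) = 2.262; z_{0.31} = -0.4959, z_{0.89} = 1.227.
σ = (2.262 − 1.74)/(1.227 − (-0.4959)) = 0.303.
μ = 1.74 − (-0.4959)·0.303 = 1.891.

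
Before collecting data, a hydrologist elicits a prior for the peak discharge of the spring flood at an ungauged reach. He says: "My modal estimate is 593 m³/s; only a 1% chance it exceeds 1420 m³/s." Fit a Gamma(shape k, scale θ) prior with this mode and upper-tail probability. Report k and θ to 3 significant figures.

Gamma(k,θ) with k>1 has mode (k−1)θ, so θ = 593/(k−1).
Need P(X < 1420) = 0.99 with θ tied to k this way. Start at k = 2, θ = 593: P(X<1420) ≈ 0.690.
Too low — raise k to concentrate. Iterating converges to k ≈ 7.21.
Then θ = 593/(7.21−1) ≈ 95.4.

k ≈ 7.21, θ ≈ 95.4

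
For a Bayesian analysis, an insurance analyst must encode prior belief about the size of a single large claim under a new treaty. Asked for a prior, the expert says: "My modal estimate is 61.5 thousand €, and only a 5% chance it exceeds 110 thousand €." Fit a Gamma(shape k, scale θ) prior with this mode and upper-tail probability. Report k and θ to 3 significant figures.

k ≈ 9.25, θ ≈ 7.46

Gamma(k,θ) with k>1 has mode (k−1)θ, so θ = 61.5/(k−1).
Need P(X < 110) = 0.95 with θ tied to k this way. Start at k = 2, θ = 61.5: P(X<110) ≈ 0.534.
Too low — raise k to concentrate. Iterating converges to k ≈ 9.25.
Then θ = 61.5/(9.25−1) ≈ 7.46.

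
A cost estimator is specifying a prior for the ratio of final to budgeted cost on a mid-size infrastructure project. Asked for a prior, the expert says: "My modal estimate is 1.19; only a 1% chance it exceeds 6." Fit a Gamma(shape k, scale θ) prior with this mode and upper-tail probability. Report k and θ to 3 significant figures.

Gamma(k,θ) with k>1 has mode (k−1)θ, so θ = 1.19/(k−1).
Need P(X < 6) = 0.99 with θ tied to k this way. Start at k = 2, θ = 1.19: P(X<6) ≈ 0.961.
Too low — raise k to concentrate. Iterating converges to k ≈ 2.49.
Then θ = 1.19/(2.49−1) ≈ 0.797.

k ≈ 2.49, θ ≈ 0.797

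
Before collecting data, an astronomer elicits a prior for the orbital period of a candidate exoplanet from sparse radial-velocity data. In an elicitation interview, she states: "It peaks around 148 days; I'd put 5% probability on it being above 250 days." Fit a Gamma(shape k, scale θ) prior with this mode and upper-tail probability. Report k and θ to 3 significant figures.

k ≈ 11.2, θ ≈ 14.6

Gamma(k,θ) with k>1 has mode (k−1)θ, so θ = 148/(k−1).
Need P(X < 250) = 0.95 with θ tied to k this way. Start at k = 2, θ = 148: P(X<250) ≈ 0.503.
Too low — raise k to concentrate. Iterating converges to k ≈ 11.2.
Then θ = 148/(11.2−1) ≈ 14.6.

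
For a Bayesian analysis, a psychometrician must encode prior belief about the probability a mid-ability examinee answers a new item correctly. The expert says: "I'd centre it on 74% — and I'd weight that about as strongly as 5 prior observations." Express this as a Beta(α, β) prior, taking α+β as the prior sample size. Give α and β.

Under the effective-sample-size interpretation, Beta(α, β) has prior mean α/(α+β) and prior sample size α+β.
So α+β = 5 and α/(α+β) = 0.74, giving α = 0.74·5 = 3.7 and β = 5 − 3.7 = 1.3.

α = 3.7, β = 1.3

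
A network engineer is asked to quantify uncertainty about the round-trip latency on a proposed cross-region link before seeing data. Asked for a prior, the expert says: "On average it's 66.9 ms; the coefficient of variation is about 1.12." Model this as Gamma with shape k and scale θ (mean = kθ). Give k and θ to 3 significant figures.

k ≈ 0.797, θ ≈ 83.9

For Gamma(k, scale θ): mean = kθ, variance = kθ², so CV = 1/√k.
CV = 1.12, hence k = 1/CV² = 0.797.
Then θ = mean/k = 66.9/0.797 = 83.9.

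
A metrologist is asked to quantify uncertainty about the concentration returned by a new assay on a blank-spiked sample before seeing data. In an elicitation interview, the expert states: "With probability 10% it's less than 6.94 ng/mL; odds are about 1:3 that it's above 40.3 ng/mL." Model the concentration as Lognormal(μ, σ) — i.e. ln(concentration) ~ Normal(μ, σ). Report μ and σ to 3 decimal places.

If T ~ Lognormal(μ,σ) then ln T ~ Normal(μ,σ), so the p-quantile of ln T is μ + z_p·σ.
ln(6.94) = 1.937 and ln(40.3) = 3.696; z_{0.1} = -1.282, z_{0.75} = 0.6745.
σ = (3.696 − 1.937)/(0.6745 − (-1.282)) = 0.899.
μ = 1.937 − (-1.282)·0.899 = 3.090.

μ ≈ 3.090, σ ≈ 0.899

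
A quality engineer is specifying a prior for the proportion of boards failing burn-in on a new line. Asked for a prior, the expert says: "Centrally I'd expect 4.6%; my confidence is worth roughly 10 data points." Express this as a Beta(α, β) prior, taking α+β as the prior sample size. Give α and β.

Under the effective-sample-size interpretation, Beta(α, β) has prior mean α/(α+β) and prior sample size α+β.
So α+β = 10 and α/(α+β) = 0.046, giving α = 0.046·10 = 0.46 and β = 10 − 0.46 = 9.54.

α = 0.46, β = 9.54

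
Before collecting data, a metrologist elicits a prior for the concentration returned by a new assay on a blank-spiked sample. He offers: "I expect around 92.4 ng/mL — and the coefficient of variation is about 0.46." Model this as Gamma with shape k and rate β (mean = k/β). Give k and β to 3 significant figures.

k ≈ 4.73, β ≈ 0.0511

For Gamma(k, rate β): mean = k/β, variance = k/β², so CV = 1/√k.
CV = 0.46, hence k = 1/CV² = 4.73.
Then β = k/mean = 4.73/92.4 = 0.0511.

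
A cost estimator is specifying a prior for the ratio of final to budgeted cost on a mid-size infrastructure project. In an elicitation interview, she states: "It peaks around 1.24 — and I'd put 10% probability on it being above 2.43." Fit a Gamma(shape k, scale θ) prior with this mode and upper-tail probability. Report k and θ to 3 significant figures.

k ≈ 5.23, θ ≈ 0.293

Gamma(k,θ) with k>1 has mode (k−1)θ, so θ = 1.24/(k−1).
Need P(X < 2.43) = 0.9 with θ tied to k this way. Start at k = 2, θ = 1.24: P(X<2.43) ≈ 0.583.
Too low — raise k to concentrate. Iterating converges to k ≈ 5.23.
Then θ = 1.24/(5.23−1) ≈ 0.293.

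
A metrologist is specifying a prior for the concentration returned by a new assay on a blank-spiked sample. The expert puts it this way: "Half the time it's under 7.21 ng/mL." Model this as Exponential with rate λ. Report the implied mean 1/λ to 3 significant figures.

Exponential median = ln 2 / λ, so λ = ln 2 / 7.21 = 0.0961.
Mean = 1/λ = 10.4 ng/mL.

mean ≈ 10.4 ng/mL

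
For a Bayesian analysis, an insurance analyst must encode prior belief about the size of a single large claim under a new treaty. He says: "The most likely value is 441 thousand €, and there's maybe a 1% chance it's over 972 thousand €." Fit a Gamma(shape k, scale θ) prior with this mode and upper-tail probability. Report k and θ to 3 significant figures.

k ≈ 8.72, θ ≈ 57.2

Gamma(k,θ) with k>1 has mode (k−1)θ, so θ = 441/(k−1).
Need P(X < 972) = 0.99 with θ tied to k this way. Start at k = 2, θ = 441: P(X<972) ≈ 0.646.
Too low — raise k to concentrate. Iterating converges to k ≈ 8.72.
Then θ = 441/(8.72−1) ≈ 57.2.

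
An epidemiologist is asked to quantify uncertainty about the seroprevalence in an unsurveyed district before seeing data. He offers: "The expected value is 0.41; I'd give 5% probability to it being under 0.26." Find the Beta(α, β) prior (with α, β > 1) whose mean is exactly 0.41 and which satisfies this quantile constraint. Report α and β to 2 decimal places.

α ≈ 10.95, β ≈ 15.76

With mean 0.41 fixed, write α = 0.41s, β = 0.59s where s = α+β.
Need P(θ < 0.26) = 0.05 under Beta(0.41s, 0.59s). Normal approximation: (q−m)/√(m(1−m)/s) ≈ z_{0.05} = -1.64, so s ≈ 0.41·0.59·(-1.64)²/(0.26−0.41)² = 29.1.
At s = 29.1: P(θ<0.26) ≈ 0.043. Adjusting to match 0.05 gives s ≈ 26.71.
So α = 0.41·26.71 ≈ 10.95, β = 0.59·26.71 ≈ 15.76.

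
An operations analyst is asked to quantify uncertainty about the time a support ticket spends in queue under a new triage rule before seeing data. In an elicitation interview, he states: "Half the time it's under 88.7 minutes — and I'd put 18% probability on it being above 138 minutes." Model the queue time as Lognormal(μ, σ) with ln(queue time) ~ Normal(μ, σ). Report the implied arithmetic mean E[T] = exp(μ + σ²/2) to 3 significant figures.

If T ~ Lognormal(μ,σ) then ln T ~ Normal(μ,σ), so the p-quantile of ln T is μ + z_p·σ.
ln(88.7) = 4.485 and ln(138) = 4.927; z_{0.5} = 0, z_{0.82} = 0.9154.
σ = (4.927 − 4.485)/(0.9154 − (0)) = 0.483.
μ = 4.485 − (0)·0.483 = 4.485.
E[T] = exp(μ + σ²/2) = exp(4.485 + 0.1166) = 99.7 minutes.

E[T] ≈ 99.7 minutes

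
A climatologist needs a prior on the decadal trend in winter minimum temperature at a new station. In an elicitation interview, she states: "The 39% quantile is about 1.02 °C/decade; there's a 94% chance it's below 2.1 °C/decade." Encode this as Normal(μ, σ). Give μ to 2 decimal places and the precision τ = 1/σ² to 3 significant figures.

μ = 1.18, τ = 2.88

For Normal(μ,σ), the p-quantile is μ + z_p·σ. Here z_{0.39} = -0.2793, z_{0.94} = 1.555.
So 1.02 = μ − 0.2793σ and 2.1 = μ + 1.555σ.
Subtracting: σ = (2.1 − 1.02)/(1.555 − (-0.2793)) = 0.59.
Then μ = 1.02 − (-0.2793)·0.59 = 1.18.
Precision τ = 1/σ² = 1/0.5888² = 2.88.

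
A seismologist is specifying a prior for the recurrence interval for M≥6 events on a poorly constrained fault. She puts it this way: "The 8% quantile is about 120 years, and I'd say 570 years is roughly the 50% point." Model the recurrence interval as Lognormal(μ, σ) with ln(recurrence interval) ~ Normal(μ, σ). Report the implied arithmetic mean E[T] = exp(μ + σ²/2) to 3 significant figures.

If T ~ Lognormal(μ,σ) then ln T ~ Normal(μ,σ), so the p-quantile of ln T is μ + z_p·σ.
ln(120) = 4.787 and ln(570) = 6.346; z_{0.08} = -1.405, z_{0.5} = 0.
σ = (6.346 − 4.787)/(0 − (-1.405)) = 1.109.
μ = 4.787 − (-1.405)·1.109 = 6.346.
E[T] = exp(μ + σ²/2) = exp(6.346 + 0.6149) = 1050 years.

E[T] ≈ 1050 years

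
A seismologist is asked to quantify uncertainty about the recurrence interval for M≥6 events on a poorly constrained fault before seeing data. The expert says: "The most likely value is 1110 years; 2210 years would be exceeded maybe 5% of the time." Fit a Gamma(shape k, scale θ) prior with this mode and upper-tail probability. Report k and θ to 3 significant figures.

Gamma(k,θ) with k>1 has mode (k−1)θ, so θ = 1110/(k−1).
Need P(X < 2210) = 0.95 with θ tied to k this way. Start at k = 2, θ = 1110: P(X<2210) ≈ 0.592.
Too low — raise k to concentrate. Iterating converges to k ≈ 6.85.
Then θ = 1110/(6.85−1) ≈ 190.

k ≈ 6.85, θ ≈ 190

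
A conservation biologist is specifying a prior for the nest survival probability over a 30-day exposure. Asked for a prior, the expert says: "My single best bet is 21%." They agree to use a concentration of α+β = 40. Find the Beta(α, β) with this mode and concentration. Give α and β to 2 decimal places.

For α,β > 1 the Beta mode is (α−1)/(α+β−2). With α+β = 40, the mode is (α−1)/38.
Set (α−1)/38 = 0.21 → α = 1 + 0.21·38 = 8.98.
β = 40 − α = 31.02.

α = 8.98, β = 31.02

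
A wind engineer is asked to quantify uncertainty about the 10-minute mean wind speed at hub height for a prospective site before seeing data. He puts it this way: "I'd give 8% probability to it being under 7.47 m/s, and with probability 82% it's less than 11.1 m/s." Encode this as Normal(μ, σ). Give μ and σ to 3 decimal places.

For Normal(μ,σ), the p-quantile is μ + z_p·σ. Here z_{0.08} = -1.405, z_{0.82} = 0.9154.
So 7.47 = μ − 1.405σ and 11.1 = μ + 0.9154σ.
Subtracting: σ = (11.1 − 7.47)/(0.9154 − (-1.405)) = 1.564.
Then μ = 7.47 − (-1.405)·1.564 = 9.668.

μ = 9.668, σ = 1.564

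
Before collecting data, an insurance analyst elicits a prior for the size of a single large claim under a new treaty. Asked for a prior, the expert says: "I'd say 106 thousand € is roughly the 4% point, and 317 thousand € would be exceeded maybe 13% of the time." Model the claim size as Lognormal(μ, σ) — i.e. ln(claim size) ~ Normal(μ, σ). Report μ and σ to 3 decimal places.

μ ≈ 5.330, σ ≈ 0.381

If T ~ Lognormal(μ,σ) then ln T ~ Normal(μ,σ), so the p-quantile of ln T is μ + z_p·σ.
ln(106) = 4.663 and ln(317) = 5.759; z_{0.04} = -1.751, z_{0.87} = 1.126.
σ = (5.759 − 4.663)/(1.126 − (-1.751)) = 0.381.
μ = 4.663 − (-1.751)·0.381 = 5.330.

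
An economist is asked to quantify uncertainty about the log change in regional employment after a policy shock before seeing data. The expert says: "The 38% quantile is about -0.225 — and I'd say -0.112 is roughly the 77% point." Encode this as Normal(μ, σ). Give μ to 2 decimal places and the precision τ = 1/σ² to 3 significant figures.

The p-quantile of Normal(μ,σ) is μ + z_p·σ, with z_{0.38} = -0.3055 and z_{0.77} = 0.7388.
Eliminate σ: μ = (z₂·x₁ − z₁·x₂)/(z₂ − z₁) = (0.7388·-0.225 − (-0.3055)·-0.112)/1.044 = -0.19.
Then σ = (x₂ − x₁)/(z₂ − z₁) = (-0.112 − -0.225)/1.044 = 0.11.
Precision τ = 1/σ² = 1/0.1082² = 85.4.

μ = -0.19, τ = 85.4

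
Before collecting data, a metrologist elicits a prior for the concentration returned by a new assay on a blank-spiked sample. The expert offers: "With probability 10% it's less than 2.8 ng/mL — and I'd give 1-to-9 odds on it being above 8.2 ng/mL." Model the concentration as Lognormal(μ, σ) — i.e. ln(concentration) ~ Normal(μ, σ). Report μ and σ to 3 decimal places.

μ ≈ 1.567, σ ≈ 0.419

If T ~ Lognormal(μ,σ) then ln T ~ Normal(μ,σ), so the p-quantile of ln T is μ + z_p·σ.
ln(2.8) = 1.03 and ln(8.2) = 2.104; z_{0.1} = -1.282, z_{0.9} = 1.282.
σ = (2.104 − 1.03)/(1.282 − (-1.282)) = 0.419.
μ = 1.03 − (-1.282)·0.419 = 1.567.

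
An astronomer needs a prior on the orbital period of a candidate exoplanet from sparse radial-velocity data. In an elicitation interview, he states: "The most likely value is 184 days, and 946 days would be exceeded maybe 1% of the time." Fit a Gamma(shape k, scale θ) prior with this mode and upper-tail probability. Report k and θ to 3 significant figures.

k ≈ 2.45, θ ≈ 127

Gamma(k,θ) with k>1 has mode (k−1)θ, so θ = 184/(k−1).
Need P(X < 946) = 0.99 with θ tied to k this way. Start at k = 2, θ = 184: P(X<946) ≈ 0.964.
Too low — raise k to concentrate. Iterating converges to k ≈ 2.45.
Then θ = 184/(2.45−1) ≈ 127.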